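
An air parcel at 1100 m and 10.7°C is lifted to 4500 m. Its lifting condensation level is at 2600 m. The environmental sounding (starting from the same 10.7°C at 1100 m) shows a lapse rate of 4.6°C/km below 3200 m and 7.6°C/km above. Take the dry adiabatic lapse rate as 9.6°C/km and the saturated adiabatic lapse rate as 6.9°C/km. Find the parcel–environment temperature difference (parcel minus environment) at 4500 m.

-7.97°C (parcel cooler than environment)

Parcel:
  1100–2600 m, dry: Δz = 1.5 km ⇒ ΔT = -14.4°C; T = -3.7°C
  2600–4500 m, saturated: Δz = 1.9 km ⇒ ΔT = -13.11°C; T = -16.81°C
Environment:
  1100–3200 m, environment, lower layer: Δz = 2.1 km ⇒ ΔT = -9.66°C; T = 1.04°C
  3200–4500 m, environment, upper layer: Δz = 1.3 km ⇒ ΔT = -9.88°C; T = -8.84°C
T_parcel − T_env = -16.81 − (-8.84) = -7.97°C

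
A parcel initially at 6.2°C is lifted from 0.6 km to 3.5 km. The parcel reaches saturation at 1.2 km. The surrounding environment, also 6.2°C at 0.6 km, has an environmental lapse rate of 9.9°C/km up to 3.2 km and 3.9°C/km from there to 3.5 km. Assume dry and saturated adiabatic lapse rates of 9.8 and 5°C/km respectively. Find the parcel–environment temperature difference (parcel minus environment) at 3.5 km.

Parcel:
  600 → 1200 m (dry, 9.8°C/km): ΔT = -9.8 × 0.6 = -5.88°C → T = 0.32°C
  1200 → 3500 m (saturated, 5°C/km): ΔT = -5 × 2.3 = -11.5°C → T = -11.18°C
Environment:
  600 → 3200 m (environment, lower layer, 9.9°C/km): ΔT = -9.9 × 2.6 = -25.74°C → T = -19.54°C
  3200 → 3500 m (environment, upper layer, 3.9°C/km): ΔT = -3.9 × 0.3 = -1.17°C → T = -20.71°C
T_parcel − T_env = -11.18 − (-20.71) = +9.53°C

+9.53°C (parcel warmer than environment)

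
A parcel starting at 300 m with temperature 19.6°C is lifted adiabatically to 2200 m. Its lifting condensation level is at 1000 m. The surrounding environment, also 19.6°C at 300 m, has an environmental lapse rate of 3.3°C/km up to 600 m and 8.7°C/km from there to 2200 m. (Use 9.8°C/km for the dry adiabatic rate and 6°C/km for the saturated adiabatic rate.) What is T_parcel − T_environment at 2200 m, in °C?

Parcel:
  From 300 m to 1000 m (dry): cools by 9.8 × 0.7 = 6.86°C, giving 12.74°C.
  From 1000 m to 2200 m (saturated): cools by 6 × 1.2 = 7.2°C, giving 5.54°C.
Environment:
  From 300 m to 600 m (environment, lower layer): cools by 3.3 × 0.3 = 0.99°C, giving 18.61°C.
  From 600 m to 2200 m (environment, upper layer): cools by 8.7 × 1.6 = 13.92°C, giving 4.69°C.
T_parcel − T_env = 5.54 − 4.69 = +0.85°C

+0.85°C (parcel warmer than environment)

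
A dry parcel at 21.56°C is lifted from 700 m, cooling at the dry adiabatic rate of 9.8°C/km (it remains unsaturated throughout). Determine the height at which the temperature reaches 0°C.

Height above start = (21.56 − 0) / 9.8 = 2.2 km
Altitude = 700 m + 2200 m = 2900 m

2900 m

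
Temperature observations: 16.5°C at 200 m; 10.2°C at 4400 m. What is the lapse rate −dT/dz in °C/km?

Γ = −ΔT/Δz = (16.5 − 10.2) / (4400 − 200) m
  = 6.3°C / 4.2 km = 1.5°C/km

1.5°C/km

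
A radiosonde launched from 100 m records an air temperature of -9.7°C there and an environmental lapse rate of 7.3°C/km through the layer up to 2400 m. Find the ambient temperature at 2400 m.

100 → 2400 m (environmental, 7.3°C/km): ΔT = -7.3 × 2.3 = -16.79°C → T = -26.49°C

-26.49°C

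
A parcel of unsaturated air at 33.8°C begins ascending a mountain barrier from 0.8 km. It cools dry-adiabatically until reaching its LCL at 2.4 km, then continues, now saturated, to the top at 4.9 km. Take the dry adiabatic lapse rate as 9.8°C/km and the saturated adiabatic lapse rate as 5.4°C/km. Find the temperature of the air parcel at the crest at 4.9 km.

4.62°C

Dry to 2400 m: -9.8 × 1.6 km = -15.68°C, so T = 18.12°C.
Saturated to 4900 m: -5.4 × 2.5 km = -13.5°C, so T = 4.62°C.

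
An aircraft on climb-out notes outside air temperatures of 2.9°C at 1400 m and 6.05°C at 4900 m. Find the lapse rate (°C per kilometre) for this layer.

-0.9°C/km

Γ = −ΔT/Δz = (2.9 − 6.05) / (4900 − 1400) m
  = -3.15°C / 3.5 km = -0.9°C/km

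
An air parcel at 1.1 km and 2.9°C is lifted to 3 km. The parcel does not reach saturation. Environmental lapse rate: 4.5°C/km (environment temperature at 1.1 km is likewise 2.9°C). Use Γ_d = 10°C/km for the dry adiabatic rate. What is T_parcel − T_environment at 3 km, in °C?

-10.45°C (parcel cooler than environment)

Parcel:
  1100–3000 m, dry: Δz = 1.9 km ⇒ ΔT = -19°C; T = -16.1°C
Environment:
  1100–3000 m, environment: Δz = 1.9 km ⇒ ΔT = -8.55°C; T = -5.65°C
T_parcel − T_env = -16.1 − (-5.65) = -10.45°C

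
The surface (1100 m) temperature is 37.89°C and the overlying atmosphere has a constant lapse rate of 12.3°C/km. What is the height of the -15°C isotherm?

Height above start = (37.89 − (-15)) / 12.3 = 4.3 km
Altitude = 1100 m + 4300 m = 5400 m

5400 m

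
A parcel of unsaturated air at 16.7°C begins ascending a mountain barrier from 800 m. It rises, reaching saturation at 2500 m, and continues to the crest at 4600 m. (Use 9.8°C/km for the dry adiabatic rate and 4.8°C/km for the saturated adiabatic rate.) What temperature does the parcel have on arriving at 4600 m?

800 → 2500 m (dry, 9.8°C/km): ΔT = -9.8 × 1.7 = -16.66°C → T = 0.04°C
2500 → 4600 m (saturated, 4.8°C/km): ΔT = -4.8 × 2.1 = -10.08°C → T = -10.04°C

-10.04°C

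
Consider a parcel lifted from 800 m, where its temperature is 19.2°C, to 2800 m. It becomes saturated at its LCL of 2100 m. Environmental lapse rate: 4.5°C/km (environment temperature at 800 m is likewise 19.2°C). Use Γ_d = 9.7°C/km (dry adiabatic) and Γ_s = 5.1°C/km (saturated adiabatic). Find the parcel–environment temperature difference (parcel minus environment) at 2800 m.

-7.18°C (parcel cooler than environment)

Parcel:
  Dry to 2100 m: -9.7 × 1.3 km = -12.61°C, so T = 6.59°C.
  Saturated to 2800 m: -5.1 × 0.7 km = -3.57°C, so T = 3.02°C.
Environment:
  Environment to 2800 m: -4.5 × 2 km = -9°C, so T = 10.2°C.
T_parcel − T_env = 3.02 − 10.2 = -7.18°C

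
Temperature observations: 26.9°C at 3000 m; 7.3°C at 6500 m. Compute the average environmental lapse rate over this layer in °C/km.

Γ = −ΔT/Δz = (26.9 − 7.3) / (6500 − 3000) m
  = 19.6°C / 3.5 km = 5.6°C/km

5.6°C/km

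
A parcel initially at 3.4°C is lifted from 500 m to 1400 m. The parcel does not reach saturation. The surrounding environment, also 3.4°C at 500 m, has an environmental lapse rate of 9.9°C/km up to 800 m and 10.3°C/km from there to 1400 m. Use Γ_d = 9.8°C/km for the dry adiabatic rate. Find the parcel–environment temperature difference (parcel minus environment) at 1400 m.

Parcel:
  From 500 m to 1400 m (dry): cools by 9.8 × 0.9 = 8.82°C, giving -5.42°C.
Environment:
  From 500 m to 800 m (environment, lower layer): cools by 9.9 × 0.3 = 2.97°C, giving 0.43°C.
  From 800 m to 1400 m (environment, upper layer): cools by 10.3 × 0.6 = 6.18°C, giving -5.75°C.
T_parcel − T_env = -5.42 − (-5.75) = +0.33°C

+0.33°C (parcel warmer than environment)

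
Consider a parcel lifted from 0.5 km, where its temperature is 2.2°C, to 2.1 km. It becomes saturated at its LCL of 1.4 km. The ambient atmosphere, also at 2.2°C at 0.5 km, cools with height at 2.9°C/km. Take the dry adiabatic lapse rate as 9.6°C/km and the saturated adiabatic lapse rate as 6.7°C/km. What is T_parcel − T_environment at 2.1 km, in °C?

Parcel:
  500–1400 m, dry: Δz = 0.9 km ⇒ ΔT = -8.64°C; T = -6.44°C
  1400–2100 m, saturated: Δz = 0.7 km ⇒ ΔT = -4.69°C; T = -11.13°C
Environment:
  500–2100 m, environment: Δz = 1.6 km ⇒ ΔT = -4.64°C; T = -2.44°C
T_parcel − T_env = -11.13 − (-2.44) = -8.69°C

-8.69°C (parcel cooler than environment)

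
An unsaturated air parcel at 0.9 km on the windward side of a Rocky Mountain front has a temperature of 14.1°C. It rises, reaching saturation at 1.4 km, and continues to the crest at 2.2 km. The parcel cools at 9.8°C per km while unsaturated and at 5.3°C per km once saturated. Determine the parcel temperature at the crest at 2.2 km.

Dry to 1400 m: -9.8 × 0.5 km = -4.9°C, so T = 9.2°C.
Saturated to 2200 m: -5.3 × 0.8 km = -4.24°C, so T = 4.96°C.

4.96°C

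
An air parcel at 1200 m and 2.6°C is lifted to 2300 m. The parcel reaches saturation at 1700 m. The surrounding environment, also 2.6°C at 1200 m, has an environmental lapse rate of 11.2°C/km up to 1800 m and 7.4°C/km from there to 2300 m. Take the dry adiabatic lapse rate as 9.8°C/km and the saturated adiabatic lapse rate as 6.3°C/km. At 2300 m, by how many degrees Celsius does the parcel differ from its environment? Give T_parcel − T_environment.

Parcel:
  1200–1700 m, dry: Δz = 0.5 km ⇒ ΔT = -4.9°C; T = -2.3°C
  1700–2300 m, saturated: Δz = 0.6 km ⇒ ΔT = -3.78°C; T = -6.08°C
Environment:
  1200–1800 m, environment, lower layer: Δz = 0.6 km ⇒ ΔT = -6.72°C; T = -4.12°C
  1800–2300 m, environment, upper layer: Δz = 0.5 km ⇒ ΔT = -3.7°C; T = -7.82°C
T_parcel − T_env = -6.08 − (-7.82) = +1.74°C

+1.74°C (parcel warmer than environment)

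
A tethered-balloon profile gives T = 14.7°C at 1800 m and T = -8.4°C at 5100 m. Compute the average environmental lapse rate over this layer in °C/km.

Γ = −ΔT/Δz = (14.7 − (-8.4)) / (5100 − 1800) m
  = 23.1°C / 3.3 km = 7°C/km

7°C/km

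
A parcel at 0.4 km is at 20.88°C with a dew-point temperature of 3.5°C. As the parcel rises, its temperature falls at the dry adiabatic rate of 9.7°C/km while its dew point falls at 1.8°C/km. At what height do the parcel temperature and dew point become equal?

T and T_d converge at 9.7 − 1.8 = 7.9°C per km
Height above start = (20.88 − 3.5) / 7.9 = 2.2 km
LCL altitude = 400 m + 2200 m = 2600 m

2.6 km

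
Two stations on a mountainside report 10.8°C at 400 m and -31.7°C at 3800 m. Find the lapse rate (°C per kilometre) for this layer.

12.5°C/km

Γ = −ΔT/Δz = (10.8 − (-31.7)) / (3800 − 400) m
  = 42.5°C / 3.4 km = 12.5°C/km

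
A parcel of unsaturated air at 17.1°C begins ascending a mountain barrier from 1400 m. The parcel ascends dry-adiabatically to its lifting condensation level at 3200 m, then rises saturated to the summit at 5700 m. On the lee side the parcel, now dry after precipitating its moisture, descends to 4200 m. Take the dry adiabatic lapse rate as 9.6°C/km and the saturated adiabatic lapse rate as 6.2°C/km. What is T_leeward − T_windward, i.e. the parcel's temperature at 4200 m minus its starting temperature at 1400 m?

-18.38°C

Dry to 3200 m: -9.6 × 1.8 km = -17.28°C, so T = -0.18°C.
Saturated to 5700 m: -6.2 × 2.5 km = -15.5°C, so T = -15.68°C.
Dry descent to 4200 m: +9.6 × 1.5 km = +14.4°C, so T = -1.28°C.
Net change vs windward start: -1.28 − 17.1 = -18.38°C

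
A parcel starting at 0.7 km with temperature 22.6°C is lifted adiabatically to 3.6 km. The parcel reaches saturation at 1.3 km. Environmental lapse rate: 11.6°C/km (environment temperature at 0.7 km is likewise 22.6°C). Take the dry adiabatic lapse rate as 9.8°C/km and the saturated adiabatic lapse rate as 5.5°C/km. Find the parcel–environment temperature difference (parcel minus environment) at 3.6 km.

+15.11°C (parcel warmer than environment)

Parcel:
  Dry to 1300 m: -9.8 × 0.6 km = -5.88°C, so T = 16.72°C.
  Saturated to 3600 m: -5.5 × 2.3 km = -12.65°C, so T = 4.07°C.
Environment:
  Environment to 3600 m: -11.6 × 2.9 km = -33.64°C, so T = -11.04°C.
T_parcel − T_env = 4.07 − (-11.04) = +15.11°C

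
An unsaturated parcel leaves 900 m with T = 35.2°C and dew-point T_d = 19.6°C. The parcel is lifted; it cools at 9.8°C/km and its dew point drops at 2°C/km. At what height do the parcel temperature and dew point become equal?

2900 m

T and T_d converge at 9.8 − 2 = 7.8°C per km
Height above start = (35.2 − 19.6) / 7.8 = 2 km
LCL altitude = 900 m + 2000 m = 2900 m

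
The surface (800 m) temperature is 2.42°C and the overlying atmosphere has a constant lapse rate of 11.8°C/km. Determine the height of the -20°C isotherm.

Height above start = (2.42 − (-20)) / 11.8 = 1.9 km
Altitude = 800 m + 1900 m = 2700 m

2700 m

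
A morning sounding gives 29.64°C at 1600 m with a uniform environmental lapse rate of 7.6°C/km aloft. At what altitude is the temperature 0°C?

5500 m

Height above start = (29.64 − 0) / 7.6 = 3.9 km
Altitude = 1600 m + 3900 m = 5500 m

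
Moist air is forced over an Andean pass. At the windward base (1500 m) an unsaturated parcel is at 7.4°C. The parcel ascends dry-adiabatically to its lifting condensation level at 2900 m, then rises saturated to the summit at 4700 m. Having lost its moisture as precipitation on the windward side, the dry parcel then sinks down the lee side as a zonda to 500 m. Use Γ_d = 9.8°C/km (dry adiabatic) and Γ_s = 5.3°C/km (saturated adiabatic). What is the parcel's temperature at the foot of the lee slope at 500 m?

Dry to 2900 m: -9.8 × 1.4 km = -13.72°C, so T = -6.32°C.
Saturated to 4700 m: -5.3 × 1.8 km = -9.54°C, so T = -15.86°C.
Dry descent to 500 m: +9.8 × 4.2 km = +41.16°C, so T = 25.3°C.

25.3°C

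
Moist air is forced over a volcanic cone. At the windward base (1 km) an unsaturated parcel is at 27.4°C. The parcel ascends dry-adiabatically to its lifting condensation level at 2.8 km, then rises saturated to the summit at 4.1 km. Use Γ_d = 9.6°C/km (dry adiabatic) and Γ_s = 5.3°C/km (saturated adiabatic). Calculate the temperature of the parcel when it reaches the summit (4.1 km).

From 1000 m to 2800 m (dry): cools by 9.6 × 1.8 = 17.28°C, giving 10.12°C.
From 2800 m to 4100 m (saturated): cools by 5.3 × 1.3 = 6.89°C, giving 3.23°C.

3.23°C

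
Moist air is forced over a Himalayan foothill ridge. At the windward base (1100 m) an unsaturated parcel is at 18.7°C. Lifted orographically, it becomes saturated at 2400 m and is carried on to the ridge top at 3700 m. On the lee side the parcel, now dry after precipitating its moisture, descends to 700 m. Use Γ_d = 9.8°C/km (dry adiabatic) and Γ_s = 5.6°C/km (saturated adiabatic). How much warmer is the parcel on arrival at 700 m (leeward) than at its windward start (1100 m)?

+9.38°C

1100 → 2400 m (dry, 9.8°C/km): ΔT = -9.8 × 1.3 = -12.74°C → T = 5.96°C
2400 → 3700 m (saturated, 5.6°C/km): ΔT = -5.6 × 1.3 = -7.28°C → T = -1.32°C
3700 → 700 m (dry descent, 9.8°C/km): ΔT = +9.8 × 3 = +29.4°C → T = 28.08°C
Net change vs windward start: 28.08 − 18.7 = +9.38°C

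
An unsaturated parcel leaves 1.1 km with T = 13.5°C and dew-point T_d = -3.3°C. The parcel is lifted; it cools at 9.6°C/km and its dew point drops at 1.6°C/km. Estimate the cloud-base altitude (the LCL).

T and T_d converge at 9.6 − 1.6 = 8°C per km
Height above start = (13.5 − (-3.3)) / 8 = 2.1 km
LCL altitude = 1100 m + 2100 m = 3200 m

3.2 km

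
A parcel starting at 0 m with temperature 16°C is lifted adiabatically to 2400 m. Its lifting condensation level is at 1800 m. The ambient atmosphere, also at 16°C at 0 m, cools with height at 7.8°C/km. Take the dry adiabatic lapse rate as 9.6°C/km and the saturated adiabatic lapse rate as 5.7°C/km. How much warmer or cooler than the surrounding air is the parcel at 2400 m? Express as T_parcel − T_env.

Parcel:
  0 → 1800 m (dry, 9.6°C/km): ΔT = -9.6 × 1.8 = -17.28°C → T = -1.28°C
  1800 → 2400 m (saturated, 5.7°C/km): ΔT = -5.7 × 0.6 = -3.42°C → T = -4.7°C
Environment:
  0 → 2400 m (environment, 7.8°C/km): ΔT = -7.8 × 2.4 = -18.72°C → T = -2.72°C
T_parcel − T_env = -4.7 − (-2.72) = -1.98°C

-1.98°C (parcel cooler than environment)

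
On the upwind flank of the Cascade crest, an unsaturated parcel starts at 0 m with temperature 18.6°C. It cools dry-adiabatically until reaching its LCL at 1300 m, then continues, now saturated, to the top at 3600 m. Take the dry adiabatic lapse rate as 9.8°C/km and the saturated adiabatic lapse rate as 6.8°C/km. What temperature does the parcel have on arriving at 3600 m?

-9.78°C

Dry to 1300 m: -9.8 × 1.3 km = -12.74°C, so T = 5.86°C.
Saturated to 3600 m: -6.8 × 2.3 km = -15.64°C, so T = -9.78°C.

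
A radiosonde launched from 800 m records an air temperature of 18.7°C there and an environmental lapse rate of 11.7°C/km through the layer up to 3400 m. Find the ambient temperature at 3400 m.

800–3400 m, environmental: Δz = 2.6 km ⇒ ΔT = -30.42°C; T = -11.72°C

-11.72°C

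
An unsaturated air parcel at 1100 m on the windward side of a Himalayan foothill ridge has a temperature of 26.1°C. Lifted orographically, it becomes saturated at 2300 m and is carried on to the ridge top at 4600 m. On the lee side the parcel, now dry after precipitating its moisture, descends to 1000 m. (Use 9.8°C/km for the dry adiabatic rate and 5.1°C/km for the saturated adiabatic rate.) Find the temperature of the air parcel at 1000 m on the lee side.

Dry to 2300 m: -9.8 × 1.2 km = -11.76°C, so T = 14.34°C.
Saturated to 4600 m: -5.1 × 2.3 km = -11.73°C, so T = 2.61°C.
Dry descent to 1000 m: +9.8 × 3.6 km = +35.28°C, so T = 37.89°C.

37.89°C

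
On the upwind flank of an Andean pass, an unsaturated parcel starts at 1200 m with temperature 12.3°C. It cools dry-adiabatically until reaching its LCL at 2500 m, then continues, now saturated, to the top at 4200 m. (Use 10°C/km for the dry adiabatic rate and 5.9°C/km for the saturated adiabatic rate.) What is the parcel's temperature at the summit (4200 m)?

-10.73°C

1200–2500 m, dry: Δz = 1.3 km ⇒ ΔT = -13°C; T = -0.7°C
2500–4200 m, saturated: Δz = 1.7 km ⇒ ΔT = -10.03°C; T = -10.73°C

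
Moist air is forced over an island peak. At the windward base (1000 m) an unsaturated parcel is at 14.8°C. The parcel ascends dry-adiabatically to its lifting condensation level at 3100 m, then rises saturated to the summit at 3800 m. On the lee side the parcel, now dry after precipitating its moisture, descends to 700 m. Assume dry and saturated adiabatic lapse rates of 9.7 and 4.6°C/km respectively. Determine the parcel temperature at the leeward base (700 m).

1000–3100 m, dry: Δz = 2.1 km ⇒ ΔT = -20.37°C; T = -5.57°C
3100–3800 m, saturated: Δz = 0.7 km ⇒ ΔT = -3.22°C; T = -8.79°C
3800–700 m, dry descent: Δz = 3.1 km ⇒ ΔT = +30.07°C; T = 21.28°C

21.28°C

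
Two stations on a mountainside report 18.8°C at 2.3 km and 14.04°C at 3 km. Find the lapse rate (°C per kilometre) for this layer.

Γ = −ΔT/Δz = (18.8 − 14.04) / (3000 − 2300) m
  = 4.76°C / 0.7 km = 6.8°C/km

6.8°C/km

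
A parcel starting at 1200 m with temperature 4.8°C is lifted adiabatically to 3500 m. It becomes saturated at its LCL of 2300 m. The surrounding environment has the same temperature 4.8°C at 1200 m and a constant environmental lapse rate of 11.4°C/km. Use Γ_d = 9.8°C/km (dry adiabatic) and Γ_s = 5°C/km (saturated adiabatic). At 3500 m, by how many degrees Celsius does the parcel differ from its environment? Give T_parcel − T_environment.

+9.44°C (parcel warmer than environment)

Parcel:
  From 1200 m to 2300 m (dry): cools by 9.8 × 1.1 = 10.78°C, giving -5.98°C.
  From 2300 m to 3500 m (saturated): cools by 5 × 1.2 = 6°C, giving -11.98°C.
Environment:
  From 1200 m to 3500 m (environment): cools by 11.4 × 2.3 = 26.22°C, giving -21.42°C.
T_parcel − T_env = -11.98 − (-21.42) = +9.44°C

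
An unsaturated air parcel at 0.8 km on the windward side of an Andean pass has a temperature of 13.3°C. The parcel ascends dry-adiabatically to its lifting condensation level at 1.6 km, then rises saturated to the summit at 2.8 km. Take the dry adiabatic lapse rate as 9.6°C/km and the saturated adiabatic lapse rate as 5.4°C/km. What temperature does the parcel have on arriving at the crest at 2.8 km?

800–1600 m, dry: Δz = 0.8 km ⇒ ΔT = -7.68°C; T = 5.62°C
1600–2800 m, saturated: Δz = 1.2 km ⇒ ΔT = -6.48°C; T = -0.86°C

-0.86°C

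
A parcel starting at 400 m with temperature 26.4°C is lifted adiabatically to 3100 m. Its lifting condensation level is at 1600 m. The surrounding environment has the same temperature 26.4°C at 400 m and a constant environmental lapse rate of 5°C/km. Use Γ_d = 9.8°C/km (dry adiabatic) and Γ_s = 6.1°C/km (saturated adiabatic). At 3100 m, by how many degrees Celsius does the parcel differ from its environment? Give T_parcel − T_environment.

-7.41°C (parcel cooler than environment)

Parcel:
  Dry to 1600 m: -9.8 × 1.2 km = -11.76°C, so T = 14.64°C.
  Saturated to 3100 m: -6.1 × 1.5 km = -9.15°C, so T = 5.49°C.
Environment:
  Environment to 3100 m: -5 × 2.7 km = -13.5°C, so T = 12.9°C.
T_parcel − T_env = 5.49 − 12.9 = -7.41°C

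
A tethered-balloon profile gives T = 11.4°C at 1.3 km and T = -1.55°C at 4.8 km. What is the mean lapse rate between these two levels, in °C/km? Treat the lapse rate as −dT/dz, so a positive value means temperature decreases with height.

Γ = −ΔT/Δz = (11.4 − (-1.55)) / (4800 − 1300) m
  = 12.95°C / 3.5 km = 3.7°C/km

3.7°C/km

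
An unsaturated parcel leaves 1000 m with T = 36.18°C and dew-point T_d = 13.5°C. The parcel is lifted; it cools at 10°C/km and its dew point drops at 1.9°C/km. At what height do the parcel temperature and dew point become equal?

T and T_d converge at 10 − 1.9 = 8.1°C per km
Height above start = (36.18 − 13.5) / 8.1 = 2.8 km
LCL altitude = 1000 m + 2800 m = 3800 m

3800 m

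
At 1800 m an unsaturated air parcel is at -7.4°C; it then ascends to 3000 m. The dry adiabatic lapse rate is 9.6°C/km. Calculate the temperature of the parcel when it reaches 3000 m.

From 1800 m to 3000 m (dry adiabatic): cools by 9.6 × 1.2 = 11.52°C, giving -18.92°C.

-18.92°C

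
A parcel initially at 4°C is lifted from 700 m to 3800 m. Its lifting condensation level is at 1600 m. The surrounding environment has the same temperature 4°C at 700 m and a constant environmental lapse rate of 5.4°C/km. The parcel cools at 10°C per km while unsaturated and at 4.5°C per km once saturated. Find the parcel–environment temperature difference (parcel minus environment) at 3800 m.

-2.16°C (parcel cooler than environment)

Parcel:
  Dry to 1600 m: -10 × 0.9 km = -9°C, so T = -5°C.
  Saturated to 3800 m: -4.5 × 2.2 km = -9.9°C, so T = -14.9°C.
Environment:
  Environment to 3800 m: -5.4 × 3.1 km = -16.74°C, so T = -12.74°C.
T_parcel − T_env = -14.9 − (-12.74) = -2.16°C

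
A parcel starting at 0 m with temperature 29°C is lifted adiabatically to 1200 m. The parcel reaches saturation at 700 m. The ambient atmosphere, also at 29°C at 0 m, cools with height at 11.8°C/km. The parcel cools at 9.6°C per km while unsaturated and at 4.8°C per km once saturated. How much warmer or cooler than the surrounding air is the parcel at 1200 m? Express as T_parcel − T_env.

Parcel:
  Dry to 700 m: -9.6 × 0.7 km = -6.72°C, so T = 22.28°C.
  Saturated to 1200 m: -4.8 × 0.5 km = -2.4°C, so T = 19.88°C.
Environment:
  Environment to 1200 m: -11.8 × 1.2 km = -14.16°C, so T = 14.84°C.
T_parcel − T_env = 19.88 − 14.84 = +5.04°C

+5.04°C (parcel warmer than environment)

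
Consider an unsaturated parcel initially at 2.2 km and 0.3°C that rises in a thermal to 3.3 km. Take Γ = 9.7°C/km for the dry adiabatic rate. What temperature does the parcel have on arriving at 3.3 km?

-10.37°C

From 2200 m to 3300 m (dry adiabatic): cools by 9.7 × 1.1 = 10.67°C, giving -10.37°C.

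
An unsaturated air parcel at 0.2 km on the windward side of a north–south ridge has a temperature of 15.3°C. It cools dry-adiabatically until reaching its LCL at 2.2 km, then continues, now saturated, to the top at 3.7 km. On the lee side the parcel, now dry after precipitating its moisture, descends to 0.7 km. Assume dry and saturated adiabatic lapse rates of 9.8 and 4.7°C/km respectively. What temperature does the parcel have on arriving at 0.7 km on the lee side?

18.05°C

200 → 2200 m (dry, 9.8°C/km): ΔT = -9.8 × 2 = -19.6°C → T = -4.3°C
2200 → 3700 m (saturated, 4.7°C/km): ΔT = -4.7 × 1.5 = -7.05°C → T = -11.35°C
3700 → 700 m (dry descent, 9.8°C/km): ΔT = +9.8 × 3 = +29.4°C → T = 18.05°C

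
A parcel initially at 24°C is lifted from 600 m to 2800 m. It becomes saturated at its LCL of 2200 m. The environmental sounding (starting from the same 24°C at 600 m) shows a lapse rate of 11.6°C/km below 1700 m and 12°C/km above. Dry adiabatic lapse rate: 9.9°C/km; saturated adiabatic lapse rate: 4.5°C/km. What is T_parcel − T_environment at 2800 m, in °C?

Parcel:
  Dry to 2200 m: -9.9 × 1.6 km = -15.84°C, so T = 8.16°C.
  Saturated to 2800 m: -4.5 × 0.6 km = -2.7°C, so T = 5.46°C.
Environment:
  Environment, lower layer to 1700 m: -11.6 × 1.1 km = -12.76°C, so T = 11.24°C.
  Environment, upper layer to 2800 m: -12 × 1.1 km = -13.2°C, so T = -1.96°C.
T_parcel − T_env = 5.46 − (-1.96) = +7.42°C

+7.42°C (parcel warmer than environment)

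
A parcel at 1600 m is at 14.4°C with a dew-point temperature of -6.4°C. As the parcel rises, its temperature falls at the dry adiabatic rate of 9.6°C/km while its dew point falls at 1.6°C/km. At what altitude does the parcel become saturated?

4200 m

T and T_d converge at 9.6 − 1.6 = 8°C per km
Height above start = (14.4 − (-6.4)) / 8 = 2.6 km
LCL altitude = 1600 m + 2600 m = 4200 m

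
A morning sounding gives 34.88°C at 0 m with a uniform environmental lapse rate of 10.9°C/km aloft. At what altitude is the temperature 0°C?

3200 m

Height above start = (34.88 − 0) / 10.9 = 3.2 km
Altitude = 0 m + 3200 m = 3200 m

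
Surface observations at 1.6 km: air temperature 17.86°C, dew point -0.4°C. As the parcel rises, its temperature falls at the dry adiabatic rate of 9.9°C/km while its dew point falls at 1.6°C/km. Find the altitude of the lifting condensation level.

T and T_d converge at 9.9 − 1.6 = 8.3°C per km
Height above start = (17.86 − (-0.4)) / 8.3 = 2.2 km
LCL altitude = 1600 m + 2200 m = 3800 m

3.8 km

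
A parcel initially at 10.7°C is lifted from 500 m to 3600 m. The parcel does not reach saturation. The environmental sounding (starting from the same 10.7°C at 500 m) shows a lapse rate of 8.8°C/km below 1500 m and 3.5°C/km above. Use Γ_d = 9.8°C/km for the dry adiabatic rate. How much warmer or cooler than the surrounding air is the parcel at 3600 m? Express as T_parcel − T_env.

-14.23°C (parcel cooler than environment)

Parcel:
  500–3600 m, dry: Δz = 3.1 km ⇒ ΔT = -30.38°C; T = -19.68°C
Environment:
  500–1500 m, environment, lower layer: Δz = 1 km ⇒ ΔT = -8.8°C; T = 1.9°C
  1500–3600 m, environment, upper layer: Δz = 2.1 km ⇒ ΔT = -7.35°C; T = -5.45°C
T_parcel − T_env = -19.68 − (-5.45) = -14.23°C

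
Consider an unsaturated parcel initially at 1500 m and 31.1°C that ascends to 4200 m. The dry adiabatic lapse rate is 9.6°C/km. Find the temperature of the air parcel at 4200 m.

5.18°C

1500 → 4200 m (dry adiabatic, 9.6°C/km): ΔT = -9.6 × 2.7 = -25.92°C → T = 5.18°C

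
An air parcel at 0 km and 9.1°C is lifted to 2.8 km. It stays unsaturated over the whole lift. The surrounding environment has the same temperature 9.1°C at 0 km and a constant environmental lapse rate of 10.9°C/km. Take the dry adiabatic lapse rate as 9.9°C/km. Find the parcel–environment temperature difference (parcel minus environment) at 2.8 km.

+2.8°C (parcel warmer than environment)

Parcel:
  From 0 m to 2800 m (dry): cools by 9.9 × 2.8 = 27.72°C, giving -18.62°C.
Environment:
  From 0 m to 2800 m (environment): cools by 10.9 × 2.8 = 30.52°C, giving -21.42°C.
T_parcel − T_env = -18.62 − (-21.42) = +2.8°C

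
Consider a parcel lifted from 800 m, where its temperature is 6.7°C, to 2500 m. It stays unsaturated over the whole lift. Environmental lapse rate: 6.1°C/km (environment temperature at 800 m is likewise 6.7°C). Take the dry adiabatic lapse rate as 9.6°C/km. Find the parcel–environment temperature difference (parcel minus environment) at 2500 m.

-5.95°C (parcel cooler than environment)

Parcel:
  800 → 2500 m (dry, 9.6°C/km): ΔT = -9.6 × 1.7 = -16.32°C → T = -9.62°C
Environment:
  800 → 2500 m (environment, 6.1°C/km): ΔT = -6.1 × 1.7 = -10.37°C → T = -3.67°C
T_parcel − T_env = -9.62 − (-3.67) = -5.95°C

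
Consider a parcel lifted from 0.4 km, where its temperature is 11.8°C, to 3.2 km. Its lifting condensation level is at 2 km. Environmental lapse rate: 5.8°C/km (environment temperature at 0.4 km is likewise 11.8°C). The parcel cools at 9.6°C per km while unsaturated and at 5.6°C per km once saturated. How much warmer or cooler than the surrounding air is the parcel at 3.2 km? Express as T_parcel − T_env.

Parcel:
  Dry to 2000 m: -9.6 × 1.6 km = -15.36°C, so T = -3.56°C.
  Saturated to 3200 m: -5.6 × 1.2 km = -6.72°C, so T = -10.28°C.
Environment:
  Environment to 3200 m: -5.8 × 2.8 km = -16.24°C, so T = -4.44°C.
T_parcel − T_env = -10.28 − (-4.44) = -5.84°C

-5.84°C (parcel cooler than environment)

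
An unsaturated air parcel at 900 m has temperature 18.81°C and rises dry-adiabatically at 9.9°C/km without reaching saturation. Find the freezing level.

Height above start = (18.81 − 0) / 9.9 = 1.9 km
Altitude = 900 m + 1900 m = 2800 m

2800 m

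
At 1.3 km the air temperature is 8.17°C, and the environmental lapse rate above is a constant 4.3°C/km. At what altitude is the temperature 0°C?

3.2 km

Height above start = (8.17 − 0) / 4.3 = 1.9 km
Altitude = 1300 m + 1900 m = 3200 m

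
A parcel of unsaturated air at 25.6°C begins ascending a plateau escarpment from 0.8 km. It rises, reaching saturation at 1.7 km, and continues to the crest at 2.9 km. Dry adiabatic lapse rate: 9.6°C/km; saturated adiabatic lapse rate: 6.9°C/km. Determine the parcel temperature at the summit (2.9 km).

Dry to 1700 m: -9.6 × 0.9 km = -8.64°C, so T = 16.96°C.
Saturated to 2900 m: -6.9 × 1.2 km = -8.28°C, so T = 8.68°C.

8.68°C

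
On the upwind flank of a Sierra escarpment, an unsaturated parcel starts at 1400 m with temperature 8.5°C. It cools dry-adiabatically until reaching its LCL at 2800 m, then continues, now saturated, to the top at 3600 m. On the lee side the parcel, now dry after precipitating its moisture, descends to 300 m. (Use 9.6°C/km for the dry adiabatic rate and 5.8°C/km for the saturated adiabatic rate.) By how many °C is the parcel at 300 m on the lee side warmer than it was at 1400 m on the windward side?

From 1400 m to 2800 m (dry): cools by 9.6 × 1.4 = 13.44°C, giving -4.94°C.
From 2800 m to 3600 m (saturated): cools by 5.8 × 0.8 = 4.64°C, giving -9.58°C.
From 3600 m to 300 m (dry descent): warms by 9.6 × 3.3 = 31.68°C, giving 22.1°C.
Net change vs windward start: 22.1 − 8.5 = +13.6°C

+13.6°C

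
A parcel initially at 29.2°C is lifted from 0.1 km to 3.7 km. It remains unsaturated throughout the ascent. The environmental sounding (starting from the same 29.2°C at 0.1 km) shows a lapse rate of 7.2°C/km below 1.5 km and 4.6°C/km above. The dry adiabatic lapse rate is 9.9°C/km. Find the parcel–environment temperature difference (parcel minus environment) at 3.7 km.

-15.44°C (parcel cooler than environment)

Parcel:
  From 100 m to 3700 m (dry): cools by 9.9 × 3.6 = 35.64°C, giving -6.44°C.
Environment:
  From 100 m to 1500 m (environment, lower layer): cools by 7.2 × 1.4 = 10.08°C, giving 19.12°C.
  From 1500 m to 3700 m (environment, upper layer): cools by 4.6 × 2.2 = 10.12°C, giving 9°C.
T_parcel − T_env = -6.44 − 9 = -15.44°C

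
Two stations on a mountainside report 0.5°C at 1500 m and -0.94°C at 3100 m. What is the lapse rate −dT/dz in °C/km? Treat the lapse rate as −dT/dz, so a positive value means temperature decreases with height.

0.9°C/km

Γ = −ΔT/Δz = (0.5 − (-0.94)) / (3100 − 1500) m
  = 1.44°C / 1.6 km = 0.9°C/km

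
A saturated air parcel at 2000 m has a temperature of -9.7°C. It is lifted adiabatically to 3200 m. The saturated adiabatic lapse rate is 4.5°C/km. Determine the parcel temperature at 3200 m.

-15.1°C

Saturated adiabatic to 3200 m: -4.5 × 1.2 km = -5.4°C, so T = -15.1°C.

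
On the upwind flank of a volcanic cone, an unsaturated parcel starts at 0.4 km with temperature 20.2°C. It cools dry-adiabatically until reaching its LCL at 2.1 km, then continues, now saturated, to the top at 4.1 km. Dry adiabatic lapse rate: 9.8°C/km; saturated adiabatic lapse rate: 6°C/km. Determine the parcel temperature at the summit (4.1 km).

From 400 m to 2100 m (dry): cools by 9.8 × 1.7 = 16.66°C, giving 3.54°C.
From 2100 m to 4100 m (saturated): cools by 6 × 2 = 12°C, giving -8.46°C.

-8.46°C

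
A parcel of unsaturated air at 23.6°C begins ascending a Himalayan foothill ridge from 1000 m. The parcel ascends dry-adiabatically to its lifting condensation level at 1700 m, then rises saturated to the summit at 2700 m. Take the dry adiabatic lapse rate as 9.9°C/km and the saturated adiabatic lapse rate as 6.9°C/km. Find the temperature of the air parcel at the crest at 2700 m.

From 1000 m to 1700 m (dry): cools by 9.9 × 0.7 = 6.93°C, giving 16.67°C.
From 1700 m to 2700 m (saturated): cools by 6.9 × 1 = 6.9°C, giving 9.77°C.

9.77°C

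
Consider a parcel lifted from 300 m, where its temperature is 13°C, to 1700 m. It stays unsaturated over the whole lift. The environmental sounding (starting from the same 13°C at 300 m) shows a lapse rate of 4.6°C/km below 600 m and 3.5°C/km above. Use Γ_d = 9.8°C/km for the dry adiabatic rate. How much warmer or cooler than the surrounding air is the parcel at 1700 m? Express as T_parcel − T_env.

-8.49°C (parcel cooler than environment)

Parcel:
  From 300 m to 1700 m (dry): cools by 9.8 × 1.4 = 13.72°C, giving -0.72°C.
Environment:
  From 300 m to 600 m (environment, lower layer): cools by 4.6 × 0.3 = 1.38°C, giving 11.62°C.
  From 600 m to 1700 m (environment, upper layer): cools by 3.5 × 1.1 = 3.85°C, giving 7.77°C.
T_parcel − T_env = -0.72 − 7.77 = -8.49°C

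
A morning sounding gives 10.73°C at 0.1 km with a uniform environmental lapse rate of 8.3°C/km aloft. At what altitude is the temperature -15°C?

3.2 km

Height above start = (10.73 − (-15)) / 8.3 = 3.1 km
Altitude = 100 m + 3100 m = 3200 m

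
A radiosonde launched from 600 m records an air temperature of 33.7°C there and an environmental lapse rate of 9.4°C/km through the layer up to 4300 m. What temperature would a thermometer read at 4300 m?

-1.08°C

Environmental to 4300 m: -9.4 × 3.7 km = -34.78°C, so T = -1.08°C.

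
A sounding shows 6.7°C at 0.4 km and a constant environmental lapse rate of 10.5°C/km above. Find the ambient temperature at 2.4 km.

From 400 m to 2400 m (environmental): cools by 10.5 × 2 = 21°C, giving -14.3°C.

-14.3°C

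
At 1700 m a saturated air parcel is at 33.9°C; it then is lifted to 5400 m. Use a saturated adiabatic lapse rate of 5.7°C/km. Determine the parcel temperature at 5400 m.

12.81°C

1700 → 5400 m (saturated adiabatic, 5.7°C/km): ΔT = -5.7 × 3.7 = -21.09°C → T = 12.81°C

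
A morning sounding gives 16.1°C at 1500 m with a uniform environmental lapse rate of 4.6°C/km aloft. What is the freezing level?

5000 m

Height above start = (16.1 − 0) / 4.6 = 3.5 km
Altitude = 1500 m + 3500 m = 5000 m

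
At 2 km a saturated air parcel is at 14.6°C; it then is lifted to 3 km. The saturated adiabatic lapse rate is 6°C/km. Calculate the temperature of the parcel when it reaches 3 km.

2000 → 3000 m (saturated adiabatic, 6°C/km): ΔT = -6 × 1 = -6°C → T = 8.6°C

8.6°C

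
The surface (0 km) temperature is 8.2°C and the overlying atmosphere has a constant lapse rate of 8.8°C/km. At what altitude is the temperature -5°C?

1.5 km

Height above start = (8.2 − (-5)) / 8.8 = 1.5 km
Altitude = 0 m + 1500 m = 1500 m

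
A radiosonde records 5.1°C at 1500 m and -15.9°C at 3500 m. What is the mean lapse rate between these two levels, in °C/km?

Γ = −ΔT/Δz = (5.1 − (-15.9)) / (3500 − 1500) m
  = 21°C / 2 km = 10.5°C/km

10.5°C/km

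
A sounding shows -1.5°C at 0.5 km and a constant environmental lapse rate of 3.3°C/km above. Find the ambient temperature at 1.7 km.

500–1700 m, environmental: Δz = 1.2 km ⇒ ΔT = -3.96°C; T = -5.46°C

-5.46°C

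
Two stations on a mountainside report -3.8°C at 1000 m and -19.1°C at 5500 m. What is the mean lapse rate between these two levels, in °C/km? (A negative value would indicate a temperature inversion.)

3.4°C/km

Γ = −ΔT/Δz = (-3.8 − (-19.1)) / (5500 − 1000) m
  = 15.3°C / 4.5 km = 3.4°C/km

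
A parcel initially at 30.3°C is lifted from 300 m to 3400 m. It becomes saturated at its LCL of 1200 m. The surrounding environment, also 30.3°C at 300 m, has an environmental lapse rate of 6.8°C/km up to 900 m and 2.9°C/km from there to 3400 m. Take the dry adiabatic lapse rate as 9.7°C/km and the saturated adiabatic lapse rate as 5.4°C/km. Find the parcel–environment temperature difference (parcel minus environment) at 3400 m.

Parcel:
  300–1200 m, dry: Δz = 0.9 km ⇒ ΔT = -8.73°C; T = 21.57°C
  1200–3400 m, saturated: Δz = 2.2 km ⇒ ΔT = -11.88°C; T = 9.69°C
Environment:
  300–900 m, environment, lower layer: Δz = 0.6 km ⇒ ΔT = -4.08°C; T = 26.22°C
  900–3400 m, environment, upper layer: Δz = 2.5 km ⇒ ΔT = -7.25°C; T = 18.97°C
T_parcel − T_env = 9.69 − 18.97 = -9.28°C

-9.28°C (parcel cooler than environment)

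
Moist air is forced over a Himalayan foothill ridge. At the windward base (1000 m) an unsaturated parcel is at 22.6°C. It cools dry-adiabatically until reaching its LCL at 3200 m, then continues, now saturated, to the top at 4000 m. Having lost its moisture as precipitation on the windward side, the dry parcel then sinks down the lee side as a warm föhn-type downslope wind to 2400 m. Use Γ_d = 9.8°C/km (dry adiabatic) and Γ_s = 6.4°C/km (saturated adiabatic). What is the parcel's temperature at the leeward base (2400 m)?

1000 → 3200 m (dry, 9.8°C/km): ΔT = -9.8 × 2.2 = -21.56°C → T = 1.04°C
3200 → 4000 m (saturated, 6.4°C/km): ΔT = -6.4 × 0.8 = -5.12°C → T = -4.08°C
4000 → 2400 m (dry descent, 9.8°C/km): ΔT = +9.8 × 1.6 = +15.68°C → T = 11.6°C

11.6°C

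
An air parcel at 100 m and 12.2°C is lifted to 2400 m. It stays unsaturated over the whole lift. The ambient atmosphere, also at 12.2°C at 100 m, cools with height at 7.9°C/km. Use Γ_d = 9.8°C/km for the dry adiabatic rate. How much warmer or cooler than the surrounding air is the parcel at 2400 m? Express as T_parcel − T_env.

Parcel:
  100–2400 m, dry: Δz = 2.3 km ⇒ ΔT = -22.54°C; T = -10.34°C
Environment:
  100–2400 m, environment: Δz = 2.3 km ⇒ ΔT = -18.17°C; T = -5.97°C
T_parcel − T_env = -10.34 − (-5.97) = -4.37°C

-4.37°C (parcel cooler than environment)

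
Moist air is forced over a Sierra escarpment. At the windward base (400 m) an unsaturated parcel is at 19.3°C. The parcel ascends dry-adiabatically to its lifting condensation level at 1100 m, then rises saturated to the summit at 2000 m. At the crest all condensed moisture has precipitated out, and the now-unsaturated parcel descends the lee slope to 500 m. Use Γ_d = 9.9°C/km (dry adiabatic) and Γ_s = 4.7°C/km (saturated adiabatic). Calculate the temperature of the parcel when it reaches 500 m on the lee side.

22.99°C

From 400 m to 1100 m (dry): cools by 9.9 × 0.7 = 6.93°C, giving 12.37°C.
From 1100 m to 2000 m (saturated): cools by 4.7 × 0.9 = 4.23°C, giving 8.14°C.
From 2000 m to 500 m (dry descent): warms by 9.9 × 1.5 = 14.85°C, giving 22.99°C.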